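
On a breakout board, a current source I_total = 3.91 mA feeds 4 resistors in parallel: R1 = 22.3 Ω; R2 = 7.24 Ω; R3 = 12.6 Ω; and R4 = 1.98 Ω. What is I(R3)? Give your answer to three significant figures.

I ≈ 0.404 mA

Total conductance ΣG = 1/22.3 + 1/7.24 + 1/12.6 + 1/1.98 = 0.7674 (units of 1/Ω).
R3 takes the fraction G_k/ΣG = 0.07937/0.7674 = 0.1034, so I = 3.91 × 0.1034 = 0.4044 mA.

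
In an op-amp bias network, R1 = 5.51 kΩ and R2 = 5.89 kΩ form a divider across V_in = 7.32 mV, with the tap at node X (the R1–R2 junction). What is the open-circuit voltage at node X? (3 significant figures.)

V_th ≈ 3.78 mV

With X open, the divider is unloaded: V_th = 7.32 × 5.89/11.40 = 3.782 mV.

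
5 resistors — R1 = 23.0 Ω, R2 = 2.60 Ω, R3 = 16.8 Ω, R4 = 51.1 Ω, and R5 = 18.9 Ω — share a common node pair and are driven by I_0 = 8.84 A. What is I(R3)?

Total conductance ΣG = 1/23.0 + 1/2.60 + 1/16.8 + 1/51.1 + 1/18.9 = 0.5601 (units of 1/Ω).
R3 takes the fraction G_k/ΣG = 0.05952/0.5601 = 0.1063, so I = 8.84 × 0.1063 = 0.9395 A.

I ≈ 0.939 A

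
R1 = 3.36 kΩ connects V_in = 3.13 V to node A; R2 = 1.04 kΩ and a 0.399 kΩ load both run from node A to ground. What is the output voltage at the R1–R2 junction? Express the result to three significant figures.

R2 ‖ R_L = (1.04 × 0.399)/(1.04 + 0.399) = 0.2884 kΩ.
Now apply the divider: V_out = 3.13 × 0.07904 = 0.2474 V.

V_out ≈ 0.247 V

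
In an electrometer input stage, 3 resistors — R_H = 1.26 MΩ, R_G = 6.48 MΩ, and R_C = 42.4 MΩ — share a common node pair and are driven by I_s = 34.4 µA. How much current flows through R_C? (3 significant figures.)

I ≈ 0.835 µA

Total conductance ΣG = 1/1.26 + 1/6.48 + 1/42.4 = 0.9716 (units of 1/MΩ).
Current divider: I(R_C) = I_s · G_k/ΣG = 34.4 × (0.02358/0.9716) = 34.4 × 0.02428 = 0.8351 µA.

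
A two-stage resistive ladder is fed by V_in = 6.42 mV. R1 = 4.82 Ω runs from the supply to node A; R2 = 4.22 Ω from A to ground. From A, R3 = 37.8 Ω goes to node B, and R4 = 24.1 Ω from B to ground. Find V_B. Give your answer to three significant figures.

Node A sees R2 in parallel with the series input of stage 2, R3 + R4 = 61.90 Ω.
R2 ‖ (R3+R4) = 3.951 Ω.
V_A = 6.42 × 3.951/(4.82 + 3.951) = 2.892 mV.
Stage 2 is unloaded, so V_B = V_A · R4/(R3+R4) = 2.892 × 24.1/61.90 = 1.126 mV.

V_B ≈ 1.13 mV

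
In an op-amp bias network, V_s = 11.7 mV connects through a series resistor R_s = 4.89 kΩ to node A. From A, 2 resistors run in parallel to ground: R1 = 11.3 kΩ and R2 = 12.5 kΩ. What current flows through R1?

I ≈ 0.568 µA

Combine the parallel branches: R_p = (1/11.3 + 1/12.5)⁻¹ = 5.935 kΩ.
Node voltage V_A = V_s · R_p/(R_s + R_p) = 11.7 × 0.5483 = 6.415 mV.
I(R1) = V_A / R1 = 6.415/11.3 = 0.5677 µA.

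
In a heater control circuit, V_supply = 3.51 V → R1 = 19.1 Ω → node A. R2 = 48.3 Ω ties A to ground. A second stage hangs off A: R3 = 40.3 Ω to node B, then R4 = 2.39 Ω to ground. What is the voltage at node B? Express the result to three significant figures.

Node A sees R2 in parallel with the series input of stage 2, R3 + R4 = 42.69 Ω.
Effective lower resistance at A: R2 ‖ 42.69 = 22.66 Ω.
V_A = 3.51 × 22.66/(19.1 + 22.66) = 1.905 V.
V_B = V_A × 0.05599 = 0.1066 V.

V_B ≈ 0.107 V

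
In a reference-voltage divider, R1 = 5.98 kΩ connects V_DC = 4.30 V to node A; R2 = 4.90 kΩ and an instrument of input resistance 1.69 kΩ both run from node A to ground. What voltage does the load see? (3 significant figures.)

First combine the lower leg with the load: R2 ‖ R_L = 1.257 kΩ.
Now apply the divider: V_out = 4.30 × 0.1736 = 0.7467 V.
(Unloaded it would be 1.94 V; the load pulls it down.)

V_out ≈ 0.747 V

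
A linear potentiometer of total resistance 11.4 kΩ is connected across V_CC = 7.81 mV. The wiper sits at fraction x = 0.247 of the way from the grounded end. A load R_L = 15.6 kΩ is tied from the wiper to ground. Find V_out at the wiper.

V_out ≈ 1.70 mV

The pot divides into 8.584 kΩ above the wiper and 2.816 kΩ below.
R_L loads the lower segment: effective lower R = 2.385 kΩ.
V_out = 7.81 × 2.385/(8.584 + 2.385) = 1.698 mV.
(Unloaded: V_out = x·V_CC = 1.93 mV.)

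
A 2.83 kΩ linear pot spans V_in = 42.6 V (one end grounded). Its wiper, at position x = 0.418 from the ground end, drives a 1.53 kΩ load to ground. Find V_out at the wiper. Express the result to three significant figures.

V_out ≈ 12.3 V

Lower segment x·R_p = 1.183 kΩ; upper segment (1−x)·R_p = 1.647 kΩ.
Lower segment in parallel with the load: 1.183 ‖ 1.53 = 0.6671 kΩ.
Then V_out = V_in · 0.6671/(1.647 + 0.6671) = 12.28 V.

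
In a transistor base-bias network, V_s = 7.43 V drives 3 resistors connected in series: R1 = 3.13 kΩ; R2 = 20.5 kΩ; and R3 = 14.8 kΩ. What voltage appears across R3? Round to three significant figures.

V ≈ 2.86 V

Series total: ΣR = 3.13 + 20.5 + 14.8 = 38.43 kΩ.
Voltage divider: V = V_s · (14.80 / 38.43) = 7.43 × 0.3851 = 2.861 V.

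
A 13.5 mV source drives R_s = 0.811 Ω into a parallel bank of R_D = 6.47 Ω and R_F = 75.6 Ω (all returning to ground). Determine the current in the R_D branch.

Parallel bank: R_p = 1/(1/6.47 + 1/75.6) = 5.960 Ω.
Node voltage V_A = V_supply · R_p/(R_s + R_p) = 13.5 × 0.8802 = 11.88 mV.
Branch current I = V_A/R_D = 11.88/6.47 = 1.837 mA.
(Equivalently: I_total = 1.994 mA, then current-divider fraction G_k/ΣG = 0.9212.)

I ≈ 1.84 mA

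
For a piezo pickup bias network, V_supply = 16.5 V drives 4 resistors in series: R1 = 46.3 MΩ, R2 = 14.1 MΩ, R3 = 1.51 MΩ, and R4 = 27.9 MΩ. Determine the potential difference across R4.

V ≈ 5.13 V

ΣR = 46.3 + 14.1 + 1.51 + 27.9 = 89.81 MΩ.
By the voltage-divider rule, V = 16.5 × 27.90/89.81 = 5.126 V.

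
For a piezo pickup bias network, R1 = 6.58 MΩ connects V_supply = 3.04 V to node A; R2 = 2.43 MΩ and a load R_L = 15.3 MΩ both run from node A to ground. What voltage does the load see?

The load sits in parallel with R2, giving an effective lower resistance R2' = R2·R_L/(R2+R_L) = 2.097 MΩ.
Voltage divider with the loaded lower leg: V_out = 3.04 × 2.097/(6.58 + 2.097) = 3.04 × 0.2417 = 0.7347 V.

V_out ≈ 0.735 V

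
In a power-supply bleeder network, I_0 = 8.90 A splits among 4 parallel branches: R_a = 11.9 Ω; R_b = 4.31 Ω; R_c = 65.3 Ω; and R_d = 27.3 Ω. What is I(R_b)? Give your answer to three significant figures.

Conductances: ΣG = 1/11.9 + 1/4.31 + 1/65.3 + 1/27.3 = 0.3680 (1/Ω).
By the current-divider rule, I = I_0 · G_k/ΣG = 8.90 × 0.6305 = 5.611 A.

I ≈ 5.61 A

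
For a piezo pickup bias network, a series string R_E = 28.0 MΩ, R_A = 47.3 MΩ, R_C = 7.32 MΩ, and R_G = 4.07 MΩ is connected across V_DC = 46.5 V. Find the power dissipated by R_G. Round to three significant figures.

Series current I = V_DC/ΣR = 46.5/86.69 = 0.5364 µA.
P(R_G) = I²·R_G = (0.5364)² × 4.07 = 1.171 µW.

P ≈ 1.17 µW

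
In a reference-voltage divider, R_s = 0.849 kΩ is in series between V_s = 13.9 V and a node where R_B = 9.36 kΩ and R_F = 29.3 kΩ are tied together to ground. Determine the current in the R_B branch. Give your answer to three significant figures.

Equivalent of the parallel group: R_p = 7.094 kΩ.
V_A by voltage divider: V_A = 13.9 × 7.094/(0.849 + 7.094) = 12.41 V.
Branch current I = V_A/R_B = 12.41/9.36 = 1.326 mA.

I ≈ 1.33 mA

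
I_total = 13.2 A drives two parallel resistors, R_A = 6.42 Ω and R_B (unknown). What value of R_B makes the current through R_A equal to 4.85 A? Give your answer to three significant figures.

R_B ≈ 3.73 Ω

The fraction through R_A equals R_B/(R_A+R_B).
With f = 0.3674, R_B = R_A · f/(1−f) = 6.42 × 0.5808 = 3.729 Ω.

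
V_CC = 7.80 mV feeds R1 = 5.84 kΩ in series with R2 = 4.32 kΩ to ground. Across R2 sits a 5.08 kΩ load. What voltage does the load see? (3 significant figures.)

V_out ≈ 2.23 mV

The load sits in parallel with R2, giving an effective lower resistance R2' = R2·R_L/(R2+R_L) = 2.335 kΩ.
Then V_out = V_CC · R2'/(R1 + R2') = 7.80 × 2.335/8.175 = 2.228 mV.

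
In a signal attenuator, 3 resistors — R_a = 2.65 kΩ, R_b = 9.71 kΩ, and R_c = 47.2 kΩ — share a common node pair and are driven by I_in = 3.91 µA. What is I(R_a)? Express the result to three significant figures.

Conductances: ΣG = 1/2.65 + 1/9.71 + 1/47.2 = 0.5015 (1/kΩ).
Current divider: I(R_a) = I_in · G_k/ΣG = 3.91 × (0.3774/0.5015) = 3.91 × 0.7524 = 2.942 µA.

I ≈ 2.94 µA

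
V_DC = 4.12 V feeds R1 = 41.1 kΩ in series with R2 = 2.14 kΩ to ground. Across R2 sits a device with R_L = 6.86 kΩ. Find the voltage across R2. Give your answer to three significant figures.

V_out ≈ 0.157 V

R2 ‖ R_L = (2.14 × 6.86)/(2.14 + 6.86) = 1.631 kΩ.
Now apply the divider: V_out = 4.12 × 0.03817 = 0.1573 V.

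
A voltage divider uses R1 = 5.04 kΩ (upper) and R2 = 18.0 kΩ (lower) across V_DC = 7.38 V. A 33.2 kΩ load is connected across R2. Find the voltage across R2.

V_out ≈ 5.15 V

First combine the lower leg with the load: R2 ‖ R_L = 11.67 kΩ.
Voltage divider with the loaded lower leg: V_out = 7.38 × 11.67/(5.04 + 11.67) = 7.38 × 0.6984 = 5.154 V.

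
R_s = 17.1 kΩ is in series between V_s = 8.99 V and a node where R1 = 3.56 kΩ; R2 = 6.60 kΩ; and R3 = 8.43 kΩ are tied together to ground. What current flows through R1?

I ≈ 0.242 mA

Equivalent of the parallel group: R_p = 1.815 kΩ.
V_A by voltage divider: V_A = 8.99 × 1.815/(17.1 + 1.815) = 0.8625 V.
Branch current I = V_A/R1 = 0.8625/3.56 = 0.2423 mA.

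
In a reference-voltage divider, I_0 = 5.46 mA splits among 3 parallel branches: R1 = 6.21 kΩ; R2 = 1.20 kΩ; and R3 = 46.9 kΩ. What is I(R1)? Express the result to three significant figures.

Total conductance ΣG = 1/6.21 + 1/1.20 + 1/46.9 = 1.016 (units of 1/kΩ).
By the current-divider rule, I = I_0 · G_k/ΣG = 5.46 × 0.1585 = 0.8656 mA.

I ≈ 0.866 mA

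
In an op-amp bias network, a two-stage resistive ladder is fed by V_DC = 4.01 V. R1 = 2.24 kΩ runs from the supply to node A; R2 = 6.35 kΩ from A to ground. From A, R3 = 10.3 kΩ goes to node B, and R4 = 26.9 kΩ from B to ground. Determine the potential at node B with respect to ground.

Node A sees R2 in parallel with the series input of stage 2, R3 + R4 = 37.20 kΩ.
R2 ‖ (R3+R4) = 5.424 kΩ.
V_A = 4.01 × 5.424/(2.24 + 5.424) = 2.838 V.
Then the unloaded second divider: V_B = V_A × R4/(R3+R4) = 2.838 × 0.7231 = 2.052 V.

V_B ≈ 2.05 V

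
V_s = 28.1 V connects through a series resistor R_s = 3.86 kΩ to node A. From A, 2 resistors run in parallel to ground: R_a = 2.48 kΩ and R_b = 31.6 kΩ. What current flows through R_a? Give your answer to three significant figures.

I ≈ 4.23 mA

Equivalent of the parallel group: R_p = 2.300 kΩ.
V_A by voltage divider: V_A = 28.1 × 2.300/(3.86 + 2.300) = 10.49 V.
I(R_a) = V_A / R_a = 10.49/2.48 = 4.230 mA.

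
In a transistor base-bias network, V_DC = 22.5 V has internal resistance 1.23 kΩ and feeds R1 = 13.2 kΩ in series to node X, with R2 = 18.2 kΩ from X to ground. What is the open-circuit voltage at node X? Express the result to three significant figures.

R1' = 1.23 + 13.2 = 14.43 kΩ (source resistance + R1).
V_th is the unloaded tap voltage: V_DC · R2/(R1'+R2) = 22.5 × 0.5578 = 12.55 V.

V_th ≈ 12.5 V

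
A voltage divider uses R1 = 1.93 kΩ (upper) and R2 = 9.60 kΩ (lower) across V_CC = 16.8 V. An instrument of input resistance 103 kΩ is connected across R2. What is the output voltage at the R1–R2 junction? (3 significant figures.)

V_out ≈ 13.8 V

The load sits in parallel with R2, giving an effective lower resistance R2' = R2·R_L/(R2+R_L) = 8.782 kΩ.
Then V_out = V_CC · R2'/(R1 + R2') = 16.8 × 8.782/10.71 = 13.77 V.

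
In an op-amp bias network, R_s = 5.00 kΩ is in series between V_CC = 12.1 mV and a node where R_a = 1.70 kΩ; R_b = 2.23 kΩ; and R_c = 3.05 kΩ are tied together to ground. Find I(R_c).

Combine the parallel branches: R_p = (1/1.70 + 1/2.23 + 1/3.05)⁻¹ = 0.7329 kΩ.
V_A by voltage divider: V_A = 12.1 × 0.7329/(5.00 + 0.7329) = 1.547 mV.
Branch current I = V_A/R_c = 1.547/3.05 = 0.5071 µA.

I ≈ 0.507 µA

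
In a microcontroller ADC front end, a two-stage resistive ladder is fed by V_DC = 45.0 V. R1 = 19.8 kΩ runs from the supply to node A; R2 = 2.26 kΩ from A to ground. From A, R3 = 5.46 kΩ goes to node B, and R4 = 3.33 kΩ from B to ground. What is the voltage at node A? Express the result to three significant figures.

Node A sees R2 in parallel with the series input of stage 2, R3 + R4 = 8.790 kΩ.
R2 ‖ (R3+R4) = 1.798 kΩ.
V_A = 45.0 × 1.798/(19.8 + 1.798) = 3.746 V.

V_A ≈ 3.75 V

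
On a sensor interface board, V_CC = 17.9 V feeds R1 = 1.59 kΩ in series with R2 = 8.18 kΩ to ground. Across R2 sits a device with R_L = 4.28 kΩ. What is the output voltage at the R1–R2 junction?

V_out ≈ 11.4 V

The load sits in parallel with R2, giving an effective lower resistance R2' = R2·R_L/(R2+R_L) = 2.810 kΩ.
Then V_out = V_CC · R2'/(R1 + R2') = 17.9 × 2.810/4.400 = 11.43 V.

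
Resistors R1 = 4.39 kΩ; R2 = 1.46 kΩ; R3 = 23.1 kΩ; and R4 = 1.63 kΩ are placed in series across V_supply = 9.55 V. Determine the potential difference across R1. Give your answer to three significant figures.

Total series resistance ΣR = 4.39 + 1.46 + 23.1 + 1.63 = 30.58 kΩ.
Voltage divider: V = V_supply · (4.390 / 30.58) = 9.55 × 0.1436 = 1.371 V.

V ≈ 1.37 V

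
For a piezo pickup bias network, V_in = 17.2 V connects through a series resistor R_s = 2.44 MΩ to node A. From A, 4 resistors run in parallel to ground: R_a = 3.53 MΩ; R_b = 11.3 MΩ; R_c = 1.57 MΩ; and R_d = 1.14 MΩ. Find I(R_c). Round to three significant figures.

I ≈ 1.96 µA

Combine the parallel branches: R_p = (1/3.53 + 1/11.3 + 1/1.57 + 1/1.14)⁻¹ = 0.5302 MΩ.
Node voltage V_A = V_in · R_p/(R_s + R_p) = 17.2 × 0.1785 = 3.071 V.
I(R_c) = V_A / R_c = 3.071/1.57 = 1.956 µA.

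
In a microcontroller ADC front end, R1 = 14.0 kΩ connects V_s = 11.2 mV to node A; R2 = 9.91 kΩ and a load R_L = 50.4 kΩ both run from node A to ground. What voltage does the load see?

R2 ‖ R_L = (9.91 × 50.4)/(9.91 + 50.4) = 8.282 kΩ.
Voltage divider with the loaded lower leg: V_out = 11.2 × 8.282/(14.0 + 8.282) = 11.2 × 0.3717 = 4.163 mV.
(Unloaded it would be 4.64 mV; the load pulls it down.)

V_out ≈ 4.16 mV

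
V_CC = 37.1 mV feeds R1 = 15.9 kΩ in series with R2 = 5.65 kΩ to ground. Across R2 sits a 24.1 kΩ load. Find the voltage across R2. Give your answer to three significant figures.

V_out ≈ 8.29 mV

R2 ‖ R_L = (5.65 × 24.1)/(5.65 + 24.1) = 4.577 kΩ.
Voltage divider with the loaded lower leg: V_out = 37.1 × 4.577/(15.9 + 4.577) = 37.1 × 0.2235 = 8.293 mV.
(Unloaded it would be 9.73 mV; the load pulls it down.)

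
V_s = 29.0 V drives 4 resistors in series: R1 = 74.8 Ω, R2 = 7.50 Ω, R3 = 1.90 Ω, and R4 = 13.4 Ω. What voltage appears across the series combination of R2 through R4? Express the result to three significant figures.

Series total: ΣR = 74.8 + 7.50 + 1.90 + 13.4 = 97.60 Ω.
R_{R2..R4} = 7.50 + 1.90 + 13.4 = 22.80 Ω.
By the voltage-divider rule, V = 29.0 × 22.80/97.60 = 6.775 V.

V ≈ 6.77 V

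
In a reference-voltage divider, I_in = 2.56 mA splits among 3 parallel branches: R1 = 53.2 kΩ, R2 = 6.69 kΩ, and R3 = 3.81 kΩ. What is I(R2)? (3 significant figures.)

I ≈ 0.888 mA

Conductances: ΣG = 1/53.2 + 1/6.69 + 1/3.81 = 0.4307 (1/kΩ).
R2 takes the fraction G_k/ΣG = 0.1495/0.4307 = 0.3470, so I = 2.56 × 0.3470 = 0.8884 mA.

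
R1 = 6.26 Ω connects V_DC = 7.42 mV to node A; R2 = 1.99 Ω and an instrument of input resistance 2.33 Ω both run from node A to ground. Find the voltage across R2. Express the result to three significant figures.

V_out ≈ 1.09 mV

First combine the lower leg with the load: R2 ‖ R_L = 1.073 Ω.
Now apply the divider: V_out = 7.42 × 0.1464 = 1.086 mV.
(Unloaded it would be 1.79 mV; the load pulls it down.)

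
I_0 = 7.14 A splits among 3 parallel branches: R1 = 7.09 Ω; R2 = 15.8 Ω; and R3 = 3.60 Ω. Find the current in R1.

I ≈ 2.09 A

Conductances: ΣG = 1/7.09 + 1/15.8 + 1/3.60 = 0.4821 (1/Ω).
R1 takes the fraction G_k/ΣG = 0.1410/0.4821 = 0.2926, so I = 7.14 × 0.2926 = 2.089 A.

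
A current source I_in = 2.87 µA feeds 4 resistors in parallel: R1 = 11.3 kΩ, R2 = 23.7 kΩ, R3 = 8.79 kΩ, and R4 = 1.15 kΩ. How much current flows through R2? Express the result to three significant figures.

ΣG = 1/11.3 + 1/23.7 + 1/8.79 + 1/1.15 = 1.114.
Current divider: I(R2) = I_in · G_k/ΣG = 2.87 × (0.04219/1.114) = 2.87 × 0.03788 = 0.1087 µA.

I ≈ 0.109 µA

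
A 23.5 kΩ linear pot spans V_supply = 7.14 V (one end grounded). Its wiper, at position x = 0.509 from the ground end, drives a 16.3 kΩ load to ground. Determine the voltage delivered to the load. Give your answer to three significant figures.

Split the track: R_lower = x·R_p = 11.96 kΩ, R_upper = (1−x)·R_p = 11.54 kΩ.
(x·R_p) ‖ R_L = 6.899 kΩ.
Then V_out = V_supply · 6.899/(11.54 + 6.899) = 2.672 V.

V_out ≈ 2.67 V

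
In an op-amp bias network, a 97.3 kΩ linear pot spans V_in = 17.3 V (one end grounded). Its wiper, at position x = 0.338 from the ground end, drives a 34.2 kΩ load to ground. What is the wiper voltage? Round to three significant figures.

Lower segment x·R_p = 32.89 kΩ; upper segment (1−x)·R_p = 64.41 kΩ.
(x·R_p) ‖ R_L = 16.77 kΩ.
V_out = 17.3 × 16.77/(64.41 + 16.77) = 3.573 V.
(Unloaded: V_out = x·V_in = 5.85 V.)

V_out ≈ 3.57 V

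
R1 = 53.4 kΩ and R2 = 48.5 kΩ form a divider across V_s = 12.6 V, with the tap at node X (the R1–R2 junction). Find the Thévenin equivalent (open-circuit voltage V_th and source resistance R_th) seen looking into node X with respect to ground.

V_th is the unloaded tap voltage: V_s · R2/(R1+R2) = 12.6 × 0.4760 = 5.997 V.
With V_s suppressed (replaced by a short), R_th = R1 ‖ R2 = (53.40 × 48.5)/(53.40 + 48.5) = 25.42 kΩ.

V_th ≈ 6.00 V, R_th ≈ 25.4 kΩ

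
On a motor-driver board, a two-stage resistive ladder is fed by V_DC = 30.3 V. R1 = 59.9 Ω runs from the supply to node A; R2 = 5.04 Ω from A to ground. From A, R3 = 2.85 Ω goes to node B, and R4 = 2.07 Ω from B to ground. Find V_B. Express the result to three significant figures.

V_B ≈ 0.509 V

Looking into the second stage from A: R3 + R4 = 4.920 Ω appears in parallel with R2.
Effective lower resistance at A: R2 ‖ 4.920 = 2.490 Ω.
So V_A = 30.3 × 0.03990 = 1.209 V.
Stage 2 is unloaded, so V_B = V_A · R4/(R3+R4) = 1.209 × 2.07/4.920 = 0.5087 V.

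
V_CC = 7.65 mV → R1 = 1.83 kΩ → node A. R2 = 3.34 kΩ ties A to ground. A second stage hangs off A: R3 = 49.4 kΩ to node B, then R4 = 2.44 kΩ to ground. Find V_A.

Node A sees R2 in parallel with the series input of stage 2, R3 + R4 = 51.84 kΩ.
R2 ‖ (R3+R4) = 3.138 kΩ.
First divider: V_A = V_CC · 3.138/(1.83 + 3.138) = 4.832 mV.

V_A ≈ 4.83 mV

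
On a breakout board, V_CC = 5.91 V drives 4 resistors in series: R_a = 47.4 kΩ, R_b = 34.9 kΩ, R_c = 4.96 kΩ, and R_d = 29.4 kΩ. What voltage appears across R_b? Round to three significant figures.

V ≈ 1.77 V

ΣR = 47.4 + 34.9 + 4.96 + 29.4 = 116.7 kΩ.
By the voltage-divider rule, V = 5.91 × 34.90/116.7 = 1.768 V.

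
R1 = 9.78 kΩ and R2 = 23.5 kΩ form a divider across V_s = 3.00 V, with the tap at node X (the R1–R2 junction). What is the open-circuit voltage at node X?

V_th ≈ 2.12 V

With X open, the divider is unloaded: V_th = 3.00 × 23.5/33.28 = 2.118 V.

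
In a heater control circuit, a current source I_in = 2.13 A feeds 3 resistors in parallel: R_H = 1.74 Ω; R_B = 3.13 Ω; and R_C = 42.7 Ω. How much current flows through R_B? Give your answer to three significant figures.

I ≈ 0.742 A

ΣG = 1/1.74 + 1/3.13 + 1/42.7 = 0.9176.
Current divider: I(R_B) = I_in · G_k/ΣG = 2.13 × (0.3195/0.9176) = 2.13 × 0.3482 = 0.7416 A.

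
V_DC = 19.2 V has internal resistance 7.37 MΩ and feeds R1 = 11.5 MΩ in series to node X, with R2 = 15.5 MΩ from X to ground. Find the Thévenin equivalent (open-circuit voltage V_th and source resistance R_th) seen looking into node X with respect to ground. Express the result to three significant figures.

V_th ≈ 8.66 V, R_th ≈ 8.51 MΩ

R1' = 7.37 + 11.5 = 18.87 MΩ (source resistance + R1).
V_th is the unloaded tap voltage: V_DC · R2/(R1'+R2) = 19.2 × 0.4510 = 8.659 V.
Zeroing V_DC shorts the top of R1' to ground, so R_th = R1' ‖ R2 = 8.510 MΩ.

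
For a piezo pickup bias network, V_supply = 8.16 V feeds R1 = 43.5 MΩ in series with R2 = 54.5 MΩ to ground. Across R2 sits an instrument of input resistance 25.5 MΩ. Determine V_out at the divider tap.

V_out ≈ 2.33 V

The load sits in parallel with R2, giving an effective lower resistance R2' = R2·R_L/(R2+R_L) = 17.37 MΩ.
Now apply the divider: V_out = 8.16 × 0.2854 = 2.329 V.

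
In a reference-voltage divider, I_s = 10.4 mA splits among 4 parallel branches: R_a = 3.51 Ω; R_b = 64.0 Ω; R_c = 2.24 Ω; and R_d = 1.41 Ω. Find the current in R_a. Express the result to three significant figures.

Total conductance ΣG = 1/3.51 + 1/64.0 + 1/2.24 + 1/1.41 = 1.456 (units of 1/Ω).
R_a takes the fraction G_k/ΣG = 0.2849/1.456 = 0.1956, so I = 10.4 × 0.1956 = 2.035 mA.

I ≈ 2.03 mA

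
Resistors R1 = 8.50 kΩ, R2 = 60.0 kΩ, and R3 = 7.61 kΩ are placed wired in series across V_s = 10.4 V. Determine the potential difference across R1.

ΣR = 8.50 + 60.0 + 7.61 = 76.11 kΩ.
By the voltage-divider rule, V = 10.4 × 8.500/76.11 = 1.161 V.

V ≈ 1.16 V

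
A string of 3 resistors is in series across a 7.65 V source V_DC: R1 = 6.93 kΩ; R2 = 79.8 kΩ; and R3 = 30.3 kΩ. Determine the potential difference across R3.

Total series resistance ΣR = 6.93 + 79.8 + 30.3 = 117.0 kΩ.
Voltage divider: V = V_DC · (30.30 / 117.0) = 7.65 × 0.2589 = 1.981 V.

V ≈ 1.98 V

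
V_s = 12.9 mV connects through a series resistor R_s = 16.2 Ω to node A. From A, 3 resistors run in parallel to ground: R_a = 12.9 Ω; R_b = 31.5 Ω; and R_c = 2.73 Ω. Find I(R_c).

I ≈ 0.543 mA

Parallel bank: R_p = 1/(1/12.9 + 1/31.5 + 1/2.73) = 2.103 Ω.
Node voltage V_A = V_s · R_p/(R_s + R_p) = 12.9 × 0.1149 = 1.482 mV.
Branch current I = V_A/R_c = 1.482/2.73 = 0.5429 mA.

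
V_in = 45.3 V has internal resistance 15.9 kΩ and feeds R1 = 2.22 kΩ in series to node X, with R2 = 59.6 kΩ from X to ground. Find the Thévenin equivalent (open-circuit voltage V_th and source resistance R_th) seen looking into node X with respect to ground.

R1' = 15.9 + 2.22 = 18.12 kΩ (source resistance + R1).
With X open, the divider is unloaded: V_th = 45.3 × 59.6/77.72 = 34.74 V.
With V_in suppressed (replaced by a short), R_th = R1' ‖ R2 = (18.12 × 59.6)/(18.12 + 59.6) = 13.90 kΩ.

V_th ≈ 34.7 V, R_th ≈ 13.9 kΩ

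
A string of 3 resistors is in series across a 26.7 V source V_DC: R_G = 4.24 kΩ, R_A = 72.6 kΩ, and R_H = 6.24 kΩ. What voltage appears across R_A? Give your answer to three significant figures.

Series total: ΣR = 4.24 + 72.6 + 6.24 = 83.08 kΩ.
Voltage divider: V = V_DC · (72.60 / 83.08) = 26.7 × 0.8739 = 23.33 V.

V ≈ 23.3 V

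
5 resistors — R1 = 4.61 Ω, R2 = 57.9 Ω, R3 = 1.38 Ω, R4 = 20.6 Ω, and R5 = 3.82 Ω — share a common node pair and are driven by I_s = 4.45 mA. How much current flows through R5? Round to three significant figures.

I ≈ 0.918 mA

Total conductance ΣG = 1/4.61 + 1/57.9 + 1/1.38 + 1/20.6 + 1/3.82 = 1.269 (units of 1/Ω).
By the current-divider rule, I = I_s · G_k/ΣG = 4.45 × 0.2063 = 0.9179 mA.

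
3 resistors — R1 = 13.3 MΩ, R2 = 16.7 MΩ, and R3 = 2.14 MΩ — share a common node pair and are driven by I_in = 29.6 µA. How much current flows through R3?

I ≈ 23.0 µA

ΣG = 1/13.3 + 1/16.7 + 1/2.14 = 0.6024.
By the current-divider rule, I = I_in · G_k/ΣG = 29.6 × 0.7758 = 22.96 µA.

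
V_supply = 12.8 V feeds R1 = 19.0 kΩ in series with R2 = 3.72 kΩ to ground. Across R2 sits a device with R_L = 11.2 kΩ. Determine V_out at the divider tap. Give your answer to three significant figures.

V_out ≈ 1.64 V

First combine the lower leg with the load: R2 ‖ R_L = 2.792 kΩ.
Voltage divider with the loaded lower leg: V_out = 12.8 × 2.792/(19.0 + 2.792) = 12.8 × 0.1281 = 1.640 V.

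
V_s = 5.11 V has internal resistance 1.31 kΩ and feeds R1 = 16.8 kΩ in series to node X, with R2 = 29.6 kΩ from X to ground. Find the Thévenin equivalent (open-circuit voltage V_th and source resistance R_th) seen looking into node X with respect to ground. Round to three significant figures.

V_th ≈ 3.17 V, R_th ≈ 11.2 kΩ

R1' = 1.31 + 16.8 = 18.11 kΩ (source resistance + R1).
V_th is the unloaded tap voltage: V_s · R2/(R1'+R2) = 5.11 × 0.6204 = 3.170 V.
Zeroing V_s shorts the top of R1' to ground, so R_th = R1' ‖ R2 = 11.24 kΩ.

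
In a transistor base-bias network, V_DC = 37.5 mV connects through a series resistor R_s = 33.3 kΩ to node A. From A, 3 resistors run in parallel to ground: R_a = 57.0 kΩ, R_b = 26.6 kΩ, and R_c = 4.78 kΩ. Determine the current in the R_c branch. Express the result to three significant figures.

Parallel bank: R_p = 1/(1/57.0 + 1/26.6 + 1/4.78) = 3.783 kΩ.
V_A = 37.5 × 3.783/37.08 = 3.826 mV.
Branch current I = V_A/R_c = 3.826/4.78 = 0.8003 µA.
(Check via current divider: I_total = 1.011 µA; share G_k/ΣG = 0.7914 → same result.)

I ≈ 0.800 µA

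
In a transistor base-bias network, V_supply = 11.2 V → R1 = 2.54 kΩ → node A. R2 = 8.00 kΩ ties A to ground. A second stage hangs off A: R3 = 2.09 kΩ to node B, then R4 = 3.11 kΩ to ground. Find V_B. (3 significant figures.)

V_B ≈ 3.71 V

Node A sees R2 in parallel with the series input of stage 2, R3 + R4 = 5.200 kΩ.
R2 ‖ (R3+R4) = 3.152 kΩ.
So V_A = 11.2 × 0.5537 = 6.202 V.
Stage 2 is unloaded, so V_B = V_A · R4/(R3+R4) = 6.202 × 3.11/5.200 = 3.709 V.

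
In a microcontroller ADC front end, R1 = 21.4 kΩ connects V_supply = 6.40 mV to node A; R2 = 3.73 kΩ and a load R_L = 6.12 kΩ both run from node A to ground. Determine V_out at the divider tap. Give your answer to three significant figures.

V_out ≈ 0.625 mV

R2 ‖ R_L = (3.73 × 6.12)/(3.73 + 6.12) = 2.318 kΩ.
Now apply the divider: V_out = 6.40 × 0.09771 = 0.6254 mV.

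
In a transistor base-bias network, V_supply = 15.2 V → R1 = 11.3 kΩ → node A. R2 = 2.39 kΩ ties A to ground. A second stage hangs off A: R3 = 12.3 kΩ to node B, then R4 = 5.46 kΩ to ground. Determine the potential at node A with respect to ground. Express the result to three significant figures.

V_A ≈ 2.39 V

The second stage (R3 + R4 = 17.76 kΩ) loads node A in parallel with R2.
R2 ‖ (R3+R4) = 2.107 kΩ.
First divider: V_A = V_supply · 2.107/(11.3 + 2.107) = 2.388 V.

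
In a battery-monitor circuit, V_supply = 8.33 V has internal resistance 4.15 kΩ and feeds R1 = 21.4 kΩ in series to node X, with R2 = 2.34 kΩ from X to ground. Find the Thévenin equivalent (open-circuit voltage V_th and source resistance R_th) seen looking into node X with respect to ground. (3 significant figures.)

R1' = 4.15 + 21.4 = 25.55 kΩ (source resistance + R1).
With X open, the divider is unloaded: V_th = 8.33 × 2.34/27.89 = 0.6989 V.
With V_supply suppressed (replaced by a short), R_th = R1' ‖ R2 = (25.55 × 2.34)/(25.55 + 2.34) = 2.144 kΩ.

V_th ≈ 0.699 V, R_th ≈ 2.14 kΩ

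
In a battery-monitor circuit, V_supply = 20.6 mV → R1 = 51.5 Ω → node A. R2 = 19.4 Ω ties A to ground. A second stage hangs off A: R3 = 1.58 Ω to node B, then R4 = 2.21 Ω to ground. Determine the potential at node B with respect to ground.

V_B ≈ 0.697 mV

The second stage (R3 + R4 = 3.790 Ω) loads node A in parallel with R2.
R2 ‖ (R3+R4) = 3.171 Ω.
V_A = 20.6 × 3.171/(51.5 + 3.171) = 1.195 mV.
Stage 2 is unloaded, so V_B = V_A · R4/(R3+R4) = 1.195 × 2.21/3.790 = 0.6966 mV.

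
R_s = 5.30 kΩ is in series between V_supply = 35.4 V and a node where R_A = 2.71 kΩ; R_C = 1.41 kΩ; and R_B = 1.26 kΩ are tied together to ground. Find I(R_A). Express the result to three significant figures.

I ≈ 1.20 mA

Parallel bank: R_p = 1/(1/2.71 + 1/1.41 + 1/1.26) = 0.5342 kΩ.
V_A = 35.4 × 0.5342/5.834 = 3.241 V.
Branch current I = V_A/R_A = 3.241/2.71 = 1.196 mA.
(Check via current divider: I_total = 6.068 mA; share G_k/ΣG = 0.1971 → same result.)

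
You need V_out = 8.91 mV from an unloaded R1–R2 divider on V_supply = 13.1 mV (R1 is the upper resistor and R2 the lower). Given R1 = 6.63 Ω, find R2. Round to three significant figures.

R2 ≈ 14.1 Ω

The divider ratio is R2/(R1+R2) = 8.91/13.1 = 0.6802.
Rearranging, R2 = R1·k/(1−k) = 6.63 × 2.126 = 14.10 Ω.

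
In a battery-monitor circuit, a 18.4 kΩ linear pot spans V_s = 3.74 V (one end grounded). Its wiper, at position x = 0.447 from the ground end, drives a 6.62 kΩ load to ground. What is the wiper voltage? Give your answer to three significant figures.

The pot divides into 10.18 kΩ above the wiper and 8.225 kΩ below.
(x·R_p) ‖ R_L = 3.668 kΩ.
V_out = 3.74 × 3.668/(10.18 + 3.668) = 0.9909 V.

V_out ≈ 0.991 V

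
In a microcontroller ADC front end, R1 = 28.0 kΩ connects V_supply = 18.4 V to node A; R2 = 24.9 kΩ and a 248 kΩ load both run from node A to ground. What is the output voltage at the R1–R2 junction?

V_out ≈ 8.22 V

The load sits in parallel with R2, giving an effective lower resistance R2' = R2·R_L/(R2+R_L) = 22.63 kΩ.
Voltage divider with the loaded lower leg: V_out = 18.4 × 22.63/(28.0 + 22.63) = 18.4 × 0.4469 = 8.224 V.
(Unloaded it would be 8.66 V; the load pulls it down.)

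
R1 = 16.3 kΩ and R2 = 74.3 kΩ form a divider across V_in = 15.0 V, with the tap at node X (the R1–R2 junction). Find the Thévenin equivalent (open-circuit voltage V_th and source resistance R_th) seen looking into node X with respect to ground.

V_th ≈ 12.3 V, R_th ≈ 13.4 kΩ

With X open, the divider is unloaded: V_th = 15.0 × 74.3/90.60 = 12.30 V.
Looking into X with the source shorted: R_th = R1·R2/(R1+R2) = 16.30 × 74.3/90.60 = 13.37 kΩ.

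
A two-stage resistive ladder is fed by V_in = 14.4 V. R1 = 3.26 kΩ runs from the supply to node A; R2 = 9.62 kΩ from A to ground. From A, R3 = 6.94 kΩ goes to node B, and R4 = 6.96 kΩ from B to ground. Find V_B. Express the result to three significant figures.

V_B ≈ 4.58 V

Node A sees R2 in parallel with the series input of stage 2, R3 + R4 = 13.90 kΩ.
R2 ‖ (R3+R4) = 5.685 kΩ.
So V_A = 14.4 × 0.6356 = 9.152 V.
V_B = V_A × 0.5007 = 4.583 V.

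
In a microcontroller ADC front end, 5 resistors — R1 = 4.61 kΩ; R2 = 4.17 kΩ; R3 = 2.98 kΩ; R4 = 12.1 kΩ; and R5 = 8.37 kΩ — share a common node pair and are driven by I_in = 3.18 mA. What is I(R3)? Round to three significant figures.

I ≈ 1.07 mA

Conductances: ΣG = 1/4.61 + 1/4.17 + 1/2.98 + 1/12.1 + 1/8.37 = 0.9944 (1/kΩ).
R3 takes the fraction G_k/ΣG = 0.3356/0.9944 = 0.3375, so I = 3.18 × 0.3375 = 1.073 mA.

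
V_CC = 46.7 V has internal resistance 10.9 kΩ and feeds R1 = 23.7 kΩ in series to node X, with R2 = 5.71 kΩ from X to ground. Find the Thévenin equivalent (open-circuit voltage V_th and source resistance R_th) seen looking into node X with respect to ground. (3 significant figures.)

R1' = 10.9 + 23.7 = 34.60 kΩ (source resistance + R1).
Open-circuit (no load on X): V_th = V_CC · R2/(R1' + R2) = 46.7 × 5.71/(34.60 + 5.71) = 6.615 V.
With V_CC suppressed (replaced by a short), R_th = R1' ‖ R2 = (34.60 × 5.71)/(34.60 + 5.71) = 4.901 kΩ.

V_th ≈ 6.62 V, R_th ≈ 4.90 kΩ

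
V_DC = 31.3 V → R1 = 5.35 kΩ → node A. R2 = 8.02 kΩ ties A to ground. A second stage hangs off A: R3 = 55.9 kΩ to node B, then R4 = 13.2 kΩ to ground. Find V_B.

V_B ≈ 3.43 V

Node A sees R2 in parallel with the series input of stage 2, R3 + R4 = 69.10 kΩ.
Effective lower resistance at A: R2 ‖ 69.10 = 7.186 kΩ.
So V_A = 31.3 × 0.5732 = 17.94 V.
Stage 2 is unloaded, so V_B = V_A · R4/(R3+R4) = 17.94 × 13.2/69.10 = 3.427 V.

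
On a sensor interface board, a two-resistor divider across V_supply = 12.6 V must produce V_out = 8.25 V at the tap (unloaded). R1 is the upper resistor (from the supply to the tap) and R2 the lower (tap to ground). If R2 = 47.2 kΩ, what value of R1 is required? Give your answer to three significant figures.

R1 ≈ 24.9 kΩ

V_out/V_supply = R2/(R1+R2) = 0.6548.
R1 = R2·(1/k − 1) = 47.2 × 0.5273 = 24.89 kΩ.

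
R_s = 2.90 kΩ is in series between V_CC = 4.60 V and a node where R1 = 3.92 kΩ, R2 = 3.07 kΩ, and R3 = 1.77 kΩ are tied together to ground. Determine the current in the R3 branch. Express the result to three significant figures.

I ≈ 0.601 mA

Combine the parallel branches: R_p = (1/3.92 + 1/3.07 + 1/1.77)⁻¹ = 0.8727 kΩ.
Node voltage V_A = V_CC · R_p/(R_s + R_p) = 4.60 × 0.2313 = 1.064 V.
Branch current I = V_A/R3 = 1.064/1.77 = 0.6012 mA.
(Equivalently: I_total = 1.219 mA, then current-divider fraction G_k/ΣG = 0.4931.)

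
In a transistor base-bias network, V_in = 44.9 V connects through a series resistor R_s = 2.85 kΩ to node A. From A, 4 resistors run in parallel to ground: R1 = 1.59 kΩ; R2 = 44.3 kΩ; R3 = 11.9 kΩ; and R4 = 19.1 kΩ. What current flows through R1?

I ≈ 8.70 mA

Combine the parallel branches: R_p = (1/1.59 + 1/44.3 + 1/11.9 + 1/19.1)⁻¹ = 1.269 kΩ.
V_A = 44.9 × 1.269/4.119 = 13.83 V.
Branch current I = V_A/R1 = 13.83/1.59 = 8.701 mA.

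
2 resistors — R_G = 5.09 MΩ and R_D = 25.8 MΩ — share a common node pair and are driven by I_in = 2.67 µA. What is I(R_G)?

I ≈ 2.23 µA

Two-branch current divider: I_k = I_in · R_other/(R_1 + R_2).
I(R_G) = 2.67 × 25.8/(5.09 + 25.8) = 2.67 × 0.8352 = 2.230 µA.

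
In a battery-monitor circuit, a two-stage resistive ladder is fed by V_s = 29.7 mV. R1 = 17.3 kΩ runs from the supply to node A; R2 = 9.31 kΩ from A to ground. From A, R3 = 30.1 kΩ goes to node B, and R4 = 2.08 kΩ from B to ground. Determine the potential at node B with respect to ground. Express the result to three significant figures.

V_B ≈ 0.565 mV

Looking into the second stage from A: R3 + R4 = 32.18 kΩ appears in parallel with R2.
R2 ‖ (R3+R4) = 7.221 kΩ.
So V_A = 29.7 × 0.2945 = 8.746 mV.
V_B = V_A × 0.06464 = 0.5653 mV.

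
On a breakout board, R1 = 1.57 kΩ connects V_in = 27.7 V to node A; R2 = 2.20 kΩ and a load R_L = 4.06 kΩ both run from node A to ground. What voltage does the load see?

V_out ≈ 13.2 V

The load sits in parallel with R2, giving an effective lower resistance R2' = R2·R_L/(R2+R_L) = 1.427 kΩ.
Now apply the divider: V_out = 27.7 × 0.4761 = 13.19 V.
(Unloaded it would be 16.2 V; the load pulls it down.)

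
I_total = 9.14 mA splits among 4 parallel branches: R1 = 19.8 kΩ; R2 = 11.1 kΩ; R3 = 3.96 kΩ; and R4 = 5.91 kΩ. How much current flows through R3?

Conductances: ΣG = 1/19.8 + 1/11.1 + 1/3.96 + 1/5.91 = 0.5623 (1/kΩ).
R3 takes the fraction G_k/ΣG = 0.2525/0.5623 = 0.4491, so I = 9.14 × 0.4491 = 4.105 mA.

I ≈ 4.10 mA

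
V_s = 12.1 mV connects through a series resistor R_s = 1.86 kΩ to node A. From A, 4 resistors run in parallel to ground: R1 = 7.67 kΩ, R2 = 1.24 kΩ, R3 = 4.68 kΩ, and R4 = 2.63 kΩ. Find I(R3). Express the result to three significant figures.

Parallel bank: R_p = 1/(1/7.67 + 1/1.24 + 1/4.68 + 1/2.63) = 0.6533 kΩ.
V_A = 12.1 × 0.6533/2.513 = 3.145 mV.
I(R3) = V_A / R3 = 3.145/4.68 = 0.6720 µA.

I ≈ 0.672 µA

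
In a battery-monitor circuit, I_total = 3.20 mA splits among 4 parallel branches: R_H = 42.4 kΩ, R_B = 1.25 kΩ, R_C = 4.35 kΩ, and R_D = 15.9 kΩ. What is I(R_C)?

Conductances: ΣG = 1/42.4 + 1/1.25 + 1/4.35 + 1/15.9 = 1.116 (1/kΩ).
R_C takes the fraction G_k/ΣG = 0.2299/1.116 = 0.2059, so I = 3.20 × 0.2059 = 0.6590 mA.

I ≈ 0.659 mA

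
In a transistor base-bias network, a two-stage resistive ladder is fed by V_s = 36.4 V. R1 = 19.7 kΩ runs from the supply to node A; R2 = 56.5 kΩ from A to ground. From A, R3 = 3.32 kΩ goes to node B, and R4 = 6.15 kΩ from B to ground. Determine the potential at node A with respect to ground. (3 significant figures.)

Node A sees R2 in parallel with the series input of stage 2, R3 + R4 = 9.470 kΩ.
R2 ‖ (R3+R4) = 8.111 kΩ.
So V_A = 36.4 × 0.2916 = 10.62 V.

V_A ≈ 10.6 V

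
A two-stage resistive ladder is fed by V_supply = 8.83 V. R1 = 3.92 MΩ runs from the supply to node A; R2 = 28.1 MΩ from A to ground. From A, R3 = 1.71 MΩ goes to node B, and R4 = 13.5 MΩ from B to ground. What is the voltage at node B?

The second stage (R3 + R4 = 15.21 MΩ) loads node A in parallel with R2.
R2 ‖ (R3+R4) = 9.868 MΩ.
V_A = 8.83 × 9.868/(3.92 + 9.868) = 6.320 V.
Stage 2 is unloaded, so V_B = V_A · R4/(R3+R4) = 6.320 × 13.5/15.21 = 5.609 V.

V_B ≈ 5.61 V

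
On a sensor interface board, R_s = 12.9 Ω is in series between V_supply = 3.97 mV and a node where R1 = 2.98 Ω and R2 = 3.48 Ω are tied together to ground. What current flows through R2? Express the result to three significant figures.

I ≈ 0.126 mA

Parallel bank: R_p = 1/(1/2.98 + 1/3.48) = 1.605 Ω.
V_A by voltage divider: V_A = 3.97 × 1.605/(12.9 + 1.605) = 0.4394 mV.
Branch current I = V_A/R2 = 0.4394/3.48 = 0.1263 mA.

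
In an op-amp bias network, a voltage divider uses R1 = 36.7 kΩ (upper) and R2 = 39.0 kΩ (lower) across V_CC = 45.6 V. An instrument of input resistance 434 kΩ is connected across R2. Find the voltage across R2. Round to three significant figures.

V_out ≈ 22.5 V

R2 ‖ R_L = (39.0 × 434)/(39.0 + 434) = 35.78 kΩ.
Then V_out = V_CC · R2'/(R1 + R2') = 45.6 × 35.78/72.48 = 22.51 V.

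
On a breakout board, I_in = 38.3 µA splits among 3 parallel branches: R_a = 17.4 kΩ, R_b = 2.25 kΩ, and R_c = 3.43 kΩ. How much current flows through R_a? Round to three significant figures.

I ≈ 2.77 µA

ΣG = 1/17.4 + 1/2.25 + 1/3.43 = 0.7935.
Current divider: I(R_a) = I_in · G_k/ΣG = 38.3 × (0.05747/0.7935) = 38.3 × 0.07243 = 2.774 µA.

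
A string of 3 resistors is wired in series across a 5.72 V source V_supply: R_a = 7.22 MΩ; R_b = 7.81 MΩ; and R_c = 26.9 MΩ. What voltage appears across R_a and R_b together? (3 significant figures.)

V ≈ 2.05 V

Series total: ΣR = 7.22 + 7.81 + 26.9 = 41.93 MΩ.
R_{R_a..R_b} = 7.22 + 7.81 = 15.03 MΩ.
By the voltage-divider rule, V = 5.72 × 15.03/41.93 = 2.050 V.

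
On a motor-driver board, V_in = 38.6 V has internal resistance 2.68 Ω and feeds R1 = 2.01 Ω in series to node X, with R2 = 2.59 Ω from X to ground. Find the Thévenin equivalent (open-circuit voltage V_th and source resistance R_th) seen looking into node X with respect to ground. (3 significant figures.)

V_th ≈ 13.7 V, R_th ≈ 1.67 Ω

R1' = 2.68 + 2.01 = 4.690 Ω (source resistance + R1).
V_th is the unloaded tap voltage: V_in · R2/(R1'+R2) = 38.6 × 0.3558 = 13.73 V.
With V_in suppressed (replaced by a short), R_th = R1' ‖ R2 = (4.690 × 2.59)/(4.690 + 2.59) = 1.669 Ω.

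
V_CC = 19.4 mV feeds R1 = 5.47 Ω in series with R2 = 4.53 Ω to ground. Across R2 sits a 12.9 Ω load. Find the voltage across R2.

R2 ‖ R_L = (4.53 × 12.9)/(4.53 + 12.9) = 3.353 Ω.
Now apply the divider: V_out = 19.4 × 0.3800 = 7.372 mV.

V_out ≈ 7.37 mV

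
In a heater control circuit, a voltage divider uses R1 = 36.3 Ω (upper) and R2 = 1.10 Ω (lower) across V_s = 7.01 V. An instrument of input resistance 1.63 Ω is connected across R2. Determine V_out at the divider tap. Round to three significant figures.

The load sits in parallel with R2, giving an effective lower resistance R2' = R2·R_L/(R2+R_L) = 0.6568 Ω.
Voltage divider with the loaded lower leg: V_out = 7.01 × 0.6568/(36.3 + 0.6568) = 7.01 × 0.01777 = 0.1246 V.

V_out ≈ 0.125 V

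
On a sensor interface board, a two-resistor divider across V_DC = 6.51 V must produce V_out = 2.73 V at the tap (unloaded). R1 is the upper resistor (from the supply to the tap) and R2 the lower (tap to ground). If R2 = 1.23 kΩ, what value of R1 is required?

R1 ≈ 1.70 kΩ

The divider ratio is R2/(R1+R2) = 2.73/6.51 = 0.4194.
R1 = R2·(1/k − 1) = 1.23 × 1.385 = 1.703 kΩ.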